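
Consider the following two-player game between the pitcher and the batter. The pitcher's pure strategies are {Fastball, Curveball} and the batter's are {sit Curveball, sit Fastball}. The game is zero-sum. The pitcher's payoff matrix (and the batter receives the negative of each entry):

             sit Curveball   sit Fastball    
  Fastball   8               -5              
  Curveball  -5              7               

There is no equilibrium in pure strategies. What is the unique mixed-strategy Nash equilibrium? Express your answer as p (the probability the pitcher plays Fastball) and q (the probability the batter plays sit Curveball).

In a mixed equilibrium the batter is indifferent between sit Curveball and sit Fastball; this condition fixes p.
  the batter's payoff to sit Curveball: p·(-8) + (1−p)·5 = -13p + 5
  the batter's payoff to sit Fastball: p·5 + (1−p)·(-7) = 12p - 7
  -13p + 5 = 12p - 7  ⇒  -25p = -12  ⇒  p = 12/25.
Set the pitcher's expected payoff from Fastball equal to that from Curveball:
  the pitcher's payoff to Fastball: q·8 + (1−q)·(-5) = 13q - 5
  the pitcher's payoff to Curveball: q·(-5) + (1−q)·7 = -12q + 7
  13q - 5 = -12q + 7  ⇒  25q = 12  ⇒  q = 12/25.

p = 12/25, q = 12/25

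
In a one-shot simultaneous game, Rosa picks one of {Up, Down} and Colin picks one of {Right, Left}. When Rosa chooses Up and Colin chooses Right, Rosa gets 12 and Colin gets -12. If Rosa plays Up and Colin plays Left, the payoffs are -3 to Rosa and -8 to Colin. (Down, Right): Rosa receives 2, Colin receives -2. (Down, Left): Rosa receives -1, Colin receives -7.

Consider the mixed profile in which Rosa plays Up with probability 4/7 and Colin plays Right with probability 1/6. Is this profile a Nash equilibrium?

No

Given Rosa's mix p = 4/7, Colin's payoff from Right is -54/7 but from Left is -53/7. Colin strictly prefers Left, so Colin would not mix.
So the proposed profile is not a Nash equilibrium.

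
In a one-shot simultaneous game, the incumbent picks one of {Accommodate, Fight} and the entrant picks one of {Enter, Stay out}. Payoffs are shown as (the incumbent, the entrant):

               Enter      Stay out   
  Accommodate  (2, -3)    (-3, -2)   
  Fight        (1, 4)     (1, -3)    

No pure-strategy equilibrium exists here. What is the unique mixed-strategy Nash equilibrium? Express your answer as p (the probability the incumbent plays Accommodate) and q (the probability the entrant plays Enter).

p = 7/8, q = 4/5

In a mixed equilibrium the entrant is indifferent between Enter and Stay out; this condition fixes p.
  the entrant's payoff from Enter: p·(-3) + (1−p)·4 = -7p + 4
  the entrant's payoff from Stay out: p·(-2) + (1−p)·(-3) = p - 3
  -7p + 4 = p - 3  ⇒  -8p = -7  ⇒  p = 7/8.
The entrant's mix must leave the incumbent indifferent between Accommodate and Fight.
  the incumbent's expected payoff from Accommodate: q·2 + (1−q)·(-3) = 5q - 3
  the incumbent's expected payoff from Fight: q·1 + (1−q)·1 = 1
  5q - 3 = 1  ⇒  5q = 4  ⇒  q = 4/5.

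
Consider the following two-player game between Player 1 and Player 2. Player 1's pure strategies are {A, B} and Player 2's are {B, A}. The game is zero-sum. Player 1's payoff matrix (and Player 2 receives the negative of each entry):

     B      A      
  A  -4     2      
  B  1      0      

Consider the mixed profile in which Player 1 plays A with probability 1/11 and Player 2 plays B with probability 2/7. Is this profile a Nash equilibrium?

Given Player 1's mix p = 1/11, Player 2's payoff from B is -6/11 but from A is -2/11. Player 2 strictly prefers A, so Player 2 would not mix.
So the proposed profile is not a Nash equilibrium.

No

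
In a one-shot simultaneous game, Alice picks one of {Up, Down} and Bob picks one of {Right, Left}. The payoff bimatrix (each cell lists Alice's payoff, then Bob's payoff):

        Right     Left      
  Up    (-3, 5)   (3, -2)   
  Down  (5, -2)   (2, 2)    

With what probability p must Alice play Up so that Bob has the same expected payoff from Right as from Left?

p = 4/11

Bob's indifference between Right and Left determines Alice's mixing probability p:
  Bob's payoff from Right: p·5 + (1−p)·(-2) = 7p - 2
  Bob's payoff from Left: p·(-2) + (1−p)·2 = -4p + 2
  7p - 2 = -4p + 2  ⇒  11p = 4  ⇒  p = 4/11.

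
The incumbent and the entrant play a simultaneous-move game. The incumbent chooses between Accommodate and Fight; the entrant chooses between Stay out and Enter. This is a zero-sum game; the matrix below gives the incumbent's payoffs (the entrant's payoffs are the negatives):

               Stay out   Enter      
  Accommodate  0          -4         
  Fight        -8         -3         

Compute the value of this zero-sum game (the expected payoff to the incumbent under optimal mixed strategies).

The entrant's mix must leave the incumbent indifferent between Accommodate and Fight.
  the incumbent's payoff from Accommodate: q·0 + (1−q)·(-4) = 4q - 4
  the incumbent's payoff from Fight: q·(-8) + (1−q)·(-3) = -5q - 3
  4q - 4 = -5q - 3  ⇒  9q = 1  ⇒  q = 1/9.
The value is the incumbent's expected payoff against this mix (using Accommodate): (1/9)·0 + (8/9)·(-4) = -32/9.

v = -32/9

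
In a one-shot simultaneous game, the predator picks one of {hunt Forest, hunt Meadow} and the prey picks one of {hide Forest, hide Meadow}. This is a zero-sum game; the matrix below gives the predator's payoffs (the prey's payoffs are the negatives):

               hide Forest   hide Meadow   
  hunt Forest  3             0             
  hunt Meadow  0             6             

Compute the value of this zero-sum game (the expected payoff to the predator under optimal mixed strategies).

v = 2

For the predator to be willing to mix, the predator must be indifferent between hunt Forest and hunt Meadow, which pins down the prey's mix.
  the predator's expected payoff from hunt Forest: q·3 + (1−q)·0 = 3q
  the predator's expected payoff from hunt Meadow: q·0 + (1−q)·6 = -6q + 6
  3q = -6q + 6  ⇒  9q = 6  ⇒  q = 2/3.
The value is the predator's expected payoff against this mix (using hunt Forest): (2/3)·3 + (1/3)·0 = 2.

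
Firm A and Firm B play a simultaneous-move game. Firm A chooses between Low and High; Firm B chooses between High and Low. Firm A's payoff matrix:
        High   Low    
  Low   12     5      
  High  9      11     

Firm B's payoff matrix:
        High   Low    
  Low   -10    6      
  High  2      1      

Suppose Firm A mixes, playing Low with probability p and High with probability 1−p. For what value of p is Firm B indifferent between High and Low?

For Firm B to be willing to mix, Firm B must be indifferent between High and Low, which pins down Firm A's mix.
  Firm B's payoff to High: p·(-10) + (1−p)·2 = -12p + 2
  Firm B's payoff to Low: p·6 + (1−p)·1 = 5p + 1
  -12p + 2 = 5p + 1  ⇒  -17p = -1  ⇒  p = 1/17.

p = 1/17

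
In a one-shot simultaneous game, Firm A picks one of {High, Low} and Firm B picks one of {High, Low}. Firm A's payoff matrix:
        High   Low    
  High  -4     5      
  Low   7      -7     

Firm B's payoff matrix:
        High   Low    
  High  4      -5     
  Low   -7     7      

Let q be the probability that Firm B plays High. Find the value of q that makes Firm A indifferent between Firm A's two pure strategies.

q = 12/23

For Firm A to be willing to mix, Firm A must be indifferent between High and Low, which pins down Firm B's mix.
  Firm A's expected payoff from High: q·(-4) + (1−q)·5 = -9q + 5
  Firm A's expected payoff from Low: q·7 + (1−q)·(-7) = 14q - 7
  -9q + 5 = 14q - 7  ⇒  -23q = -12  ⇒  q = 12/23.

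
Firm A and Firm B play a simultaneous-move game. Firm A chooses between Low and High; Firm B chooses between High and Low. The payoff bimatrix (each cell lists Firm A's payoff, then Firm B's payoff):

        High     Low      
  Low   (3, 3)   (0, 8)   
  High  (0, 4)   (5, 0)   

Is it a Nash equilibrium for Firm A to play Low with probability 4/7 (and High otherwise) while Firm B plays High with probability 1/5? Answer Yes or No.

Given Firm A's mix p = 4/7, Firm B's payoff from High is 24/7 but from Low is 32/7. Firm B strictly prefers Low, so Firm B would not mix.
So the proposed profile is not a Nash equilibrium.

No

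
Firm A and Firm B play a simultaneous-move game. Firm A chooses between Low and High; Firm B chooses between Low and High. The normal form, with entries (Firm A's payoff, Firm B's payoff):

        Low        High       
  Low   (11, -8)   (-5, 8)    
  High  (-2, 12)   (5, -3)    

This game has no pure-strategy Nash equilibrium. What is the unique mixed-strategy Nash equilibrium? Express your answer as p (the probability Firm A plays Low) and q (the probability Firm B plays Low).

p = 15/31, q = 10/23

Firm B's indifference between Low and High determines Firm A's mixing probability p:
  Firm B's payoff from Low: p·(-8) + (1−p)·12 = -20p + 12
  Firm B's payoff from High: p·8 + (1−p)·(-3) = 11p - 3
  -20p + 12 = 11p - 3  ⇒  -31p = -15  ⇒  p = 15/31.
Firm B's mix must leave Firm A indifferent between Low and High.
  Firm A's payoff to Low: q·11 + (1−q)·(-5) = 16q - 5
  Firm A's payoff to High: q·(-2) + (1−q)·5 = -7q + 5
  16q - 5 = -7q + 5  ⇒  23q = 10  ⇒  q = 10/23.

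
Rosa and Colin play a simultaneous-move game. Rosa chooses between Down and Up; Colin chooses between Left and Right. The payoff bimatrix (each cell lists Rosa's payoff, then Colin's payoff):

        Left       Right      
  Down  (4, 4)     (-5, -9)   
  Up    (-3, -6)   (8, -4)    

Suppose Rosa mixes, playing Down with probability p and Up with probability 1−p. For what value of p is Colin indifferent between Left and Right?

p = 2/15

Set Colin's expected payoff from Left equal to that from Right:
  Colin's payoff to Left: p·4 + (1−p)·(-6) = 10p - 6
  Colin's payoff to Right: p·(-9) + (1−p)·(-4) = -5p - 4
  10p - 6 = -5p - 4  ⇒  15p = 2  ⇒  p = 2/15.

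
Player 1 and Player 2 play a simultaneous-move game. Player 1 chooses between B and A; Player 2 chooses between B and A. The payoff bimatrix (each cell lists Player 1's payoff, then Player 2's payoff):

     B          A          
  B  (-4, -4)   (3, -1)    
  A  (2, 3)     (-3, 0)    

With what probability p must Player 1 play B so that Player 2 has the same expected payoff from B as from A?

p = 1/2

Player 1's mix must leave Player 2 indifferent between B and A.
  Player 2's payoff from B: p·(-4) + (1−p)·3 = -7p + 3
  Player 2's payoff from A: p·(-1) + (1−p)·0 = -p
  -7p + 3 = -p  ⇒  -6p = -3  ⇒  p = 1/2.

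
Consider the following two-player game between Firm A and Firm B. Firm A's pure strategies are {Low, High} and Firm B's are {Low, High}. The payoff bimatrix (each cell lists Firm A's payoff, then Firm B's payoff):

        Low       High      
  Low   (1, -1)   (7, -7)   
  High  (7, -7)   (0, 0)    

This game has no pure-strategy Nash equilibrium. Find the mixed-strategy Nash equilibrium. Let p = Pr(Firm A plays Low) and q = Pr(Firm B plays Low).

p = 7/13, q = 7/13

Firm A's mix must leave Firm B indifferent between Low and High.
  Firm B's expected payoff from Low: p·(-1) + (1−p)·(-7) = 6p - 7
  Firm B's expected payoff from High: p·(-7) + (1−p)·0 = -7p
  6p - 7 = -7p  ⇒  13p = 7  ⇒  p = 7/13.
Firm B's mix must leave Firm A indifferent between Low and High.
  Firm A's expected payoff from Low: q·1 + (1−q)·7 = -6q + 7
  Firm A's expected payoff from High: q·7 + (1−q)·0 = 7q
  -6q + 7 = 7q  ⇒  -13q = -7  ⇒  q = 7/13.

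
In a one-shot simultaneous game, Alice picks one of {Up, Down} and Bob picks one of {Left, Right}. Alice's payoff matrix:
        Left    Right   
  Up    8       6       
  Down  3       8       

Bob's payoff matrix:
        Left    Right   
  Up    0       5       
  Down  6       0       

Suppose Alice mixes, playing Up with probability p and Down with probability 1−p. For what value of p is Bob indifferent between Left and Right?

Set Bob's expected payoff from Left equal to that from Right:
  Bob's payoff from Left: p·0 + (1−p)·6 = -6p + 6
  Bob's payoff from Right: p·5 + (1−p)·0 = 5p
  -6p + 6 = 5p  ⇒  -11p = -6  ⇒  p = 6/11.

p = 6/11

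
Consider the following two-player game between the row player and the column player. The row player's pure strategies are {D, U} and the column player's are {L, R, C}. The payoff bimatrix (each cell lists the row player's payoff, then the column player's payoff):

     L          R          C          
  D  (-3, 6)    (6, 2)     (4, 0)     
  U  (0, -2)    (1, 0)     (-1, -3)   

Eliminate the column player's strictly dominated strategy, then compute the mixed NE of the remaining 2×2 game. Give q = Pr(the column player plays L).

The column player's strategy C is strictly dominated by R: 2 > 0 and 0 > -3. Eliminate C.
In a mixed equilibrium the row player is indifferent between D and U; this condition fixes q.
  the row player's payoff from D: q·(-3) + (1−q)·6 = -9q + 6
  the row player's payoff from U: q·0 + (1−q)·1 = -q + 1
  -9q + 6 = -q + 1  ⇒  -8q = -5  ⇒  q = 5/8.

q = 5/8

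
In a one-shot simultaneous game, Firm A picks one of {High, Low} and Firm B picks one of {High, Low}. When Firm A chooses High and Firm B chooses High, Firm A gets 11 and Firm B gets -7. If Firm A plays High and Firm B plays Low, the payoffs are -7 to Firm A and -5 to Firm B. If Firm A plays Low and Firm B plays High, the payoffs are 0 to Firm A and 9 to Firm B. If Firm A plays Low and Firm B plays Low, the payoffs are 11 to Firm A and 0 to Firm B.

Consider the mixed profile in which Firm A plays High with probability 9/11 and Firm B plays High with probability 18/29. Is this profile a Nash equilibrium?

Yes

Check Firm B's indifference given Firm A's mix p = 9/11:
  payoff from High = -45/11; payoff from Low = -45/11 — equal.
Check Firm A's indifference given Firm B's mix q = 18/29:
  payoff from High = 121/29; payoff from Low = 121/29 — equal.
Both players are indifferent, so neither can profitably deviate.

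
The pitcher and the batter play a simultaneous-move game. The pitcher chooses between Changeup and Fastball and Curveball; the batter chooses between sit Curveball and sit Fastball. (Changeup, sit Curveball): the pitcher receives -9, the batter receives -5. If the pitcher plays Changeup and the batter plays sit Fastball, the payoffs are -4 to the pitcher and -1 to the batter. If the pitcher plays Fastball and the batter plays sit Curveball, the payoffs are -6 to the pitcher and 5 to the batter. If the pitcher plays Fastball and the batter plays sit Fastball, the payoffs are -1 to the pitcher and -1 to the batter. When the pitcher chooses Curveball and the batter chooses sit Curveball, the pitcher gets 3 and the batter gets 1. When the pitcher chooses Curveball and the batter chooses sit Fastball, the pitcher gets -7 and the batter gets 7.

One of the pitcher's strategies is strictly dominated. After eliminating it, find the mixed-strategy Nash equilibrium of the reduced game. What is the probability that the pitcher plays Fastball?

p = 1/2

The pitcher's strategy Changeup is strictly dominated by Fastball: -6 > -9 and -1 > -4. Eliminate Changeup.
For the batter to be willing to mix, the batter must be indifferent between sit Curveball and sit Fastball, which pins down the pitcher's mix.
  the batter's expected payoff from sit Curveball: p·5 + (1−p)·1 = 4p + 1
  the batter's expected payoff from sit Fastball: p·(-1) + (1−p)·7 = -8p + 7
  4p + 1 = -8p + 7  ⇒  12p = 6  ⇒  p = 1/2.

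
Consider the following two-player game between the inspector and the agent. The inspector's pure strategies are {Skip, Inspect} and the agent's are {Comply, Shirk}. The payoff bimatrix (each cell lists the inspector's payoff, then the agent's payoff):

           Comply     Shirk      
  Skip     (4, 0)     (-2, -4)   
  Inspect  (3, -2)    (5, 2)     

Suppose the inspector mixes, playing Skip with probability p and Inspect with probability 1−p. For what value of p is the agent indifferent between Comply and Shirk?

In a mixed equilibrium the agent is indifferent between Comply and Shirk; this condition fixes p.
  the agent's payoff from Comply: p·0 + (1−p)·(-2) = 2p - 2
  the agent's payoff from Shirk: p·(-4) + (1−p)·2 = -6p + 2
  2p - 2 = -6p + 2  ⇒  8p = 4  ⇒  p = 1/2.

p = 1/2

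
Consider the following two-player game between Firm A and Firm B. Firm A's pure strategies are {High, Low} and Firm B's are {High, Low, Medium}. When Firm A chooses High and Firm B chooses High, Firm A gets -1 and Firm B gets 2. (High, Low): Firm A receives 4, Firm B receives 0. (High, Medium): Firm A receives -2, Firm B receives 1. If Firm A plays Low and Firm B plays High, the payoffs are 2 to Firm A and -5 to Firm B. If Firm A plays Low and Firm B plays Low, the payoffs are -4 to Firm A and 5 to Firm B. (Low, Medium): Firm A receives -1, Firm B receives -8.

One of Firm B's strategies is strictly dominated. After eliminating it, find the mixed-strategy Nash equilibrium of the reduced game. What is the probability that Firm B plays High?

Firm B's strategy Medium is strictly dominated by High: 2 > 1 and -5 > -8. Eliminate Medium.
Firm B's mix must leave Firm A indifferent between High and Low.
  Firm A's expected payoff from High: q·(-1) + (1−q)·4 = -5q + 4
  Firm A's expected payoff from Low: q·2 + (1−q)·(-4) = 6q - 4
  -5q + 4 = 6q - 4  ⇒  -11q = -8  ⇒  q = 8/11.

q = 8/11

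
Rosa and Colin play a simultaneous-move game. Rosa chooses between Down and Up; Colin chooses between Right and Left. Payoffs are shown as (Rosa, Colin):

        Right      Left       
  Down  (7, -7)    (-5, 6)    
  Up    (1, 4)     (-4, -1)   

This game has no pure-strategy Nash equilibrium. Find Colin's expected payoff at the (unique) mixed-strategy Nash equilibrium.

For Colin to be willing to mix, Colin must be indifferent between Right and Left, which pins down Rosa's mix.
  Colin's payoff to Right: p·(-7) + (1−p)·4 = -11p + 4
  Colin's payoff to Left: p·6 + (1−p)·(-1) = 7p - 1
  -11p + 4 = 7p - 1  ⇒  -18p = -5  ⇒  p = 5/18.
At equilibrium Colin is indifferent across columns, so Colin's payoff equals the payoff from Right: (5/18)·(-7) + (13/18)·4 = 17/18.

17/18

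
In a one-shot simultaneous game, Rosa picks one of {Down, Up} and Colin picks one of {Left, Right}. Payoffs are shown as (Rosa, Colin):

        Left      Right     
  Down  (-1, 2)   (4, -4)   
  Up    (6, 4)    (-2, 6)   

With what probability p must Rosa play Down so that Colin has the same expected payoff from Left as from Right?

For Colin to be willing to mix, Colin must be indifferent between Left and Right, which pins down Rosa's mix.
  Colin's expected payoff from Left: p·2 + (1−p)·4 = -2p + 4
  Colin's expected payoff from Right: p·(-4) + (1−p)·6 = -10p + 6
  -2p + 4 = -10p + 6  ⇒  8p = 2  ⇒  p = 1/4.

p = 1/4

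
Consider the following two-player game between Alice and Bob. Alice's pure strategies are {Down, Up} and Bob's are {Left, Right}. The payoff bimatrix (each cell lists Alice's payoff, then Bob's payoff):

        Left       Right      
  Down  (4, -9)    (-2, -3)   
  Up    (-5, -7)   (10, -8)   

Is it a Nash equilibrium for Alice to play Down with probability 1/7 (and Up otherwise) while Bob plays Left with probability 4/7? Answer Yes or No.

Check Bob's indifference given Alice's mix p = 1/7:
  payoff from Left = -51/7; payoff from Right = -51/7 — equal.
Check Alice's indifference given Bob's mix q = 4/7:
  payoff from Down = 10/7; payoff from Up = 10/7 — equal.
Both players are indifferent, so neither can profitably deviate.

Yes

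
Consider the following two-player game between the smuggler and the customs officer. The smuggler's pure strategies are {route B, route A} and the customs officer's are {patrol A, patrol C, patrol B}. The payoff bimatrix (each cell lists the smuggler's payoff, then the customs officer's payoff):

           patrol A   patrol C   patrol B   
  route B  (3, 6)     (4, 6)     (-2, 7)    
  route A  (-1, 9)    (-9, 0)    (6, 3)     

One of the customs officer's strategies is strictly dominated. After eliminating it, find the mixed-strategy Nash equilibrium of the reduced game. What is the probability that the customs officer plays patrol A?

q = 2/3

The customs officer's strategy patrol C is strictly dominated by patrol B: 7 > 6 and 3 > 0. Eliminate patrol C.
The customs officer's mix must leave the smuggler indifferent between route B and route A.
  the smuggler's payoff to route B: q·3 + (1−q)·(-2) = 5q - 2
  the smuggler's payoff to route A: q·(-1) + (1−q)·6 = -7q + 6
  5q - 2 = -7q + 6  ⇒  12q = 8  ⇒  q = 2/3.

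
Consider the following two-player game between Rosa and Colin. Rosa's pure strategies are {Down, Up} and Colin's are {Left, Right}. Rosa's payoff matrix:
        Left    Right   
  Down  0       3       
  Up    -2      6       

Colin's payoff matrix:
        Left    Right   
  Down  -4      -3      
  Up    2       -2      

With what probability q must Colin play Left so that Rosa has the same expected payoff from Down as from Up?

For Rosa to be willing to mix, Rosa must be indifferent between Down and Up, which pins down Colin's mix.
  Rosa's payoff to Down: q·0 + (1−q)·3 = -3q + 3
  Rosa's payoff to Up: q·(-2) + (1−q)·6 = -8q + 6
  -3q + 3 = -8q + 6  ⇒  5q = 3  ⇒  q = 3/5.

q = 3/5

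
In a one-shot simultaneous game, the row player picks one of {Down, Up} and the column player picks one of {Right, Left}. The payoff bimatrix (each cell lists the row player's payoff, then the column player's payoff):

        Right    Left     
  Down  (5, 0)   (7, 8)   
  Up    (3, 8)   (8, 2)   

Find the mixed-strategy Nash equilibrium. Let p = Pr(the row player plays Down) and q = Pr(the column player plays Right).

The row player's mix must leave the column player indifferent between Right and Left.
  the column player's payoff to Right: p·0 + (1−p)·8 = -8p + 8
  the column player's payoff to Left: p·8 + (1−p)·2 = 6p + 2
  -8p + 8 = 6p + 2  ⇒  -14p = -6  ⇒  p = 3/7.
For the row player to be willing to mix, the row player must be indifferent between Down and Up, which pins down the column player's mix.
  the row player's payoff to Down: q·5 + (1−q)·7 = -2q + 7
  the row player's payoff to Up: q·3 + (1−q)·8 = -5q + 8
  -2q + 7 = -5q + 8  ⇒  3q = 1  ⇒  q = 1/3.

p = 3/7, q = 1/3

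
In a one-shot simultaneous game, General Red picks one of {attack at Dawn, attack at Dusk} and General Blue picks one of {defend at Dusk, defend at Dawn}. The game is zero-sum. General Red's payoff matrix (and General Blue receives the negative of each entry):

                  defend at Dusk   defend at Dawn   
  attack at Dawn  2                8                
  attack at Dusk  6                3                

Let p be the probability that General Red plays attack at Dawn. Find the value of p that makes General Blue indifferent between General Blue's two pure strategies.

General Blue's indifference between defend at Dusk and defend at Dawn determines General Red's mixing probability p:
  General Blue's expected payoff from defend at Dusk: p·(-2) + (1−p)·(-6) = 4p - 6
  General Blue's expected payoff from defend at Dawn: p·(-8) + (1−p)·(-3) = -5p - 3
  4p - 6 = -5p - 3  ⇒  9p = 3  ⇒  p = 1/3.

p = 1/3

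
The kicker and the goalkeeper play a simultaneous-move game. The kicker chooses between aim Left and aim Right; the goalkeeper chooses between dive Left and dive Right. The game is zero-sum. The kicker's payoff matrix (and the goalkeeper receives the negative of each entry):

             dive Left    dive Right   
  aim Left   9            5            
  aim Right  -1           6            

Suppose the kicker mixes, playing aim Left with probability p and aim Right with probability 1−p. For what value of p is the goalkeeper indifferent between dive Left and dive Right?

p = 7/11

The goalkeeper's indifference between dive Left and dive Right determines the kicker's mixing probability p:
  the goalkeeper's payoff to dive Left: p·(-9) + (1−p)·1 = -10p + 1
  the goalkeeper's payoff to dive Right: p·(-5) + (1−p)·(-6) = p - 6
  -10p + 1 = p - 6  ⇒  -11p = -7  ⇒  p = 7/11.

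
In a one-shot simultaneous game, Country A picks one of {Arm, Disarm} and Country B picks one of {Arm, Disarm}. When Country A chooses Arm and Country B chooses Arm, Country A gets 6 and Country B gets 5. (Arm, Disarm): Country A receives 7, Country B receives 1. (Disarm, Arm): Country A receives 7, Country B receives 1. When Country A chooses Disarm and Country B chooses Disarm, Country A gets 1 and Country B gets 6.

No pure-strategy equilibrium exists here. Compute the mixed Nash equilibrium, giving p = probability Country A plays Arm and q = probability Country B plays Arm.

p = 5/9, q = 6/7

Country B's indifference between Arm and Disarm determines Country A's mixing probability p:
  Country B's payoff from Arm: p·5 + (1−p)·1 = 4p + 1
  Country B's payoff from Disarm: p·1 + (1−p)·6 = -5p + 6
  4p + 1 = -5p + 6  ⇒  9p = 5  ⇒  p = 5/9.
In a mixed equilibrium Country A is indifferent between Arm and Disarm; this condition fixes q.
  Country A's payoff from Arm: q·6 + (1−q)·7 = -q + 7
  Country A's payoff from Disarm: q·7 + (1−q)·1 = 6q + 1
  -q + 7 = 6q + 1  ⇒  -7q = -6  ⇒  q = 6/7.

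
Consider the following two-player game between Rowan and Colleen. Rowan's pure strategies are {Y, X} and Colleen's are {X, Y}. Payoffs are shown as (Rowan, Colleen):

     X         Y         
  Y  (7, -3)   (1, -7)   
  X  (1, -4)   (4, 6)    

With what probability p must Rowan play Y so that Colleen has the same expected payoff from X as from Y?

p = 5/7

Set Colleen's expected payoff from X equal to that from Y:
  Colleen's expected payoff from X: p·(-3) + (1−p)·(-4) = p - 4
  Colleen's expected payoff from Y: p·(-7) + (1−p)·6 = -13p + 6
  p - 4 = -13p + 6  ⇒  14p = 10  ⇒  p = 5/7.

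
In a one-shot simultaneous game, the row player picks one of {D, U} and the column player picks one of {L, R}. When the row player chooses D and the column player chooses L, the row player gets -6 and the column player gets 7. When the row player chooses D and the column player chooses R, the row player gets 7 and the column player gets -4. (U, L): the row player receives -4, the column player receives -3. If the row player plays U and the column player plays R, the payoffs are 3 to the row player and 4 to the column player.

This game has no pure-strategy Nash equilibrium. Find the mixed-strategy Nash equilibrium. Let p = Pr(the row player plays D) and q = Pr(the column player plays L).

The row player's mix must leave the column player indifferent between L and R.
  the column player's expected payoff from L: p·7 + (1−p)·(-3) = 10p - 3
  the column player's expected payoff from R: p·(-4) + (1−p)·4 = -8p + 4
  10p - 3 = -8p + 4  ⇒  18p = 7  ⇒  p = 7/18.
For the row player to be willing to mix, the row player must be indifferent between D and U, which pins down the column player's mix.
  the row player's payoff from D: q·(-6) + (1−q)·7 = -13q + 7
  the row player's payoff from U: q·(-4) + (1−q)·3 = -7q + 3
  -13q + 7 = -7q + 3  ⇒  -6q = -4  ⇒  q = 2/3.

p = 7/18, q = 2/3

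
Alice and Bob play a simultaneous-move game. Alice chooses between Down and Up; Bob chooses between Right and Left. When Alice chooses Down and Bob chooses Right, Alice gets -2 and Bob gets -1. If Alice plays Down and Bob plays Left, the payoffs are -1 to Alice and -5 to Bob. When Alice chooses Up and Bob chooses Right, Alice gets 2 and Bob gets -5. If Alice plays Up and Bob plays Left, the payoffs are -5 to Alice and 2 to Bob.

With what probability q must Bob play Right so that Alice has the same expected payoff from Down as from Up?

Bob's mix must leave Alice indifferent between Down and Up.
  Alice's expected payoff from Down: q·(-2) + (1−q)·(-1) = -q - 1
  Alice's expected payoff from Up: q·2 + (1−q)·(-5) = 7q - 5
  -q - 1 = 7q - 5  ⇒  -8q = -4  ⇒  q = 1/2.

q = 1/2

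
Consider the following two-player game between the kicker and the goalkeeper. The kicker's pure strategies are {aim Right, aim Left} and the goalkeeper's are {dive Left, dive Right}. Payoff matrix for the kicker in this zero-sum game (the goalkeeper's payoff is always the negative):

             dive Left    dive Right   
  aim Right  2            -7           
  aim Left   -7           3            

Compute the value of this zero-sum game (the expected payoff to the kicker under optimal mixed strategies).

v = -43/19

The kicker's indifference between aim Right and aim Left determines the goalkeeper's mixing probability q:
  the kicker's payoff to aim Right: q·2 + (1−q)·(-7) = 9q - 7
  the kicker's payoff to aim Left: q·(-7) + (1−q)·3 = -10q + 3
  9q - 7 = -10q + 3  ⇒  19q = 10  ⇒  q = 10/19.
The value is the kicker's expected payoff against this mix (using aim Right): (10/19)·2 + (9/19)·(-7) = -43/19.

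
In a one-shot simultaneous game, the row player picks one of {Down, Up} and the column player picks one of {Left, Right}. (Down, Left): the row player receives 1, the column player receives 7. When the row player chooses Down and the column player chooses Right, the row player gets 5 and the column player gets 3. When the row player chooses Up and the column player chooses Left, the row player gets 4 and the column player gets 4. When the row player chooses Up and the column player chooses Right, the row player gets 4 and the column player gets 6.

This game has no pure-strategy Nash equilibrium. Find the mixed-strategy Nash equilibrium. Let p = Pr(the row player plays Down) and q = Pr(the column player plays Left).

The column player's indifference between Left and Right determines the row player's mixing probability p:
  the column player's payoff from Left: p·7 + (1−p)·4 = 3p + 4
  the column player's payoff from Right: p·3 + (1−p)·6 = -3p + 6
  3p + 4 = -3p + 6  ⇒  6p = 2  ⇒  p = 1/3.
In a mixed equilibrium the row player is indifferent between Down and Up; this condition fixes q.
  the row player's payoff to Down: q·1 + (1−q)·5 = -4q + 5
  the row player's payoff to Up: q·4 + (1−q)·4 = 4
  -4q + 5 = 4  ⇒  -4q = -1  ⇒  q = 1/4.

p = 1/3, q = 1/4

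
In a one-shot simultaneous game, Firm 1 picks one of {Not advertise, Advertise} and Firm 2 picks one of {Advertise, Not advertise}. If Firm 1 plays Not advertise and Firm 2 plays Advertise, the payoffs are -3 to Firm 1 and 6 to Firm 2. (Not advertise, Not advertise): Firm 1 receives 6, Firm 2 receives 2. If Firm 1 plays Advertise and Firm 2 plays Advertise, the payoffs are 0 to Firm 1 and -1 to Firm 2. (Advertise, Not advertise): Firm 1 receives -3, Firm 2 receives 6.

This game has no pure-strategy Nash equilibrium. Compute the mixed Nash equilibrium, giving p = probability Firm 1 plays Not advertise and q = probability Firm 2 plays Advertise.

Firm 2's indifference between Advertise and Not advertise determines Firm 1's mixing probability p:
  Firm 2's payoff from Advertise: p·6 + (1−p)·(-1) = 7p - 1
  Firm 2's payoff from Not advertise: p·2 + (1−p)·6 = -4p + 6
  7p - 1 = -4p + 6  ⇒  11p = 7  ⇒  p = 7/11.
Firm 1's indifference between Not advertise and Advertise determines Firm 2's mixing probability q:
  Firm 1's payoff from Not advertise: q·(-3) + (1−q)·6 = -9q + 6
  Firm 1's payoff from Advertise: q·0 + (1−q)·(-3) = 3q - 3
  -9q + 6 = 3q - 3  ⇒  -12q = -9  ⇒  q = 3/4.

p = 7/11, q = 3/4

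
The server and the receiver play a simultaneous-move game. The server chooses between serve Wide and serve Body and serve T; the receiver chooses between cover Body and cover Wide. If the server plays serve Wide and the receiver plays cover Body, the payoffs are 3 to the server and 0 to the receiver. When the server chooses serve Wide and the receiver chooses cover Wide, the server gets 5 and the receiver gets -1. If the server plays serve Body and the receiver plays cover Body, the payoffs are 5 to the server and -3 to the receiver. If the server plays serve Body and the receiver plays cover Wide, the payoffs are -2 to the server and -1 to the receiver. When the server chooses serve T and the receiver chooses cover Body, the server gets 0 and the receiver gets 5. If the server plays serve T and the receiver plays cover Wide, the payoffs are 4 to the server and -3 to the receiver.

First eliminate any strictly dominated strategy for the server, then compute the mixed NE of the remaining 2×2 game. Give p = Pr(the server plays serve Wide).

p = 2/3

The server's strategy serve T is strictly dominated by serve Wide: 3 > 0 and 5 > 4. Eliminate serve T.
The server's mix must leave the receiver indifferent between cover Body and cover Wide.
  the receiver's payoff from cover Body: p·0 + (1−p)·(-3) = 3p - 3
  the receiver's payoff from cover Wide: p·(-1) + (1−p)·(-1) = -1
  3p - 3 = -1  ⇒  3p = 2  ⇒  p = 2/3.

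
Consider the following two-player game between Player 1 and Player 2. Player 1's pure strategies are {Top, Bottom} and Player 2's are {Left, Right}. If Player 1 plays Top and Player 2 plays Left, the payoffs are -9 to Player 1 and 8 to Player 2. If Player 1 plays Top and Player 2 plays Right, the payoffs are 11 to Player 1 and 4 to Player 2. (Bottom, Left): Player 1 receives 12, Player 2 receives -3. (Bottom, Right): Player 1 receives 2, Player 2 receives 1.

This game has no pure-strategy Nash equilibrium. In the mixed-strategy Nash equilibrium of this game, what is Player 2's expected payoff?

Player 2's indifference between Left and Right determines Player 1's mixing probability p:
  Player 2's payoff from Left: p·8 + (1−p)·(-3) = 11p - 3
  Player 2's payoff from Right: p·4 + (1−p)·1 = 3p + 1
  11p - 3 = 3p + 1  ⇒  8p = 4  ⇒  p = 1/2.
At equilibrium Player 2 is indifferent across columns, so Player 2's payoff equals the payoff from Left: (1/2)·8 + (1/2)·(-3) = 5/2.

5/2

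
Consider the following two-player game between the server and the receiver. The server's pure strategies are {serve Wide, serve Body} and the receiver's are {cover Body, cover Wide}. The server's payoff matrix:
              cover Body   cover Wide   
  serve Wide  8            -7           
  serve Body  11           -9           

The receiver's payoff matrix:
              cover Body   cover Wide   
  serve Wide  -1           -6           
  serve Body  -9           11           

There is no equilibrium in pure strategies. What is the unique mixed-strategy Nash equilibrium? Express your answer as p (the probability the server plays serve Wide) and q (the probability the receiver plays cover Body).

In a mixed equilibrium the receiver is indifferent between cover Body and cover Wide; this condition fixes p.
  the receiver's payoff from cover Body: p·(-1) + (1−p)·(-9) = 8p - 9
  the receiver's payoff from cover Wide: p·(-6) + (1−p)·11 = -17p + 11
  8p - 9 = -17p + 11  ⇒  25p = 20  ⇒  p = 4/5.
The server's indifference between serve Wide and serve Body determines the receiver's mixing probability q:
  the server's payoff to serve Wide: q·8 + (1−q)·(-7) = 15q - 7
  the server's payoff to serve Body: q·11 + (1−q)·(-9) = 20q - 9
  15q - 7 = 20q - 9  ⇒  -5q = -2  ⇒  q = 2/5.

p = 4/5, q = 2/5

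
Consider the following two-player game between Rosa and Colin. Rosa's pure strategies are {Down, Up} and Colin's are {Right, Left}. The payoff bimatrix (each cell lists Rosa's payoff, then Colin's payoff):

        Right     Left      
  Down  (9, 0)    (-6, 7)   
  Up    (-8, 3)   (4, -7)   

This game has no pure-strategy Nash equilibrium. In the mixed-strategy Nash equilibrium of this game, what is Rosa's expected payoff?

-4/9

Set Rosa's expected payoff from Down equal to that from Up:
  Rosa's expected payoff from Down: q·9 + (1−q)·(-6) = 15q - 6
  Rosa's expected payoff from Up: q·(-8) + (1−q)·4 = -12q + 4
  15q - 6 = -12q + 4  ⇒  27q = 10  ⇒  q = 10/27.
At equilibrium Rosa is indifferent across rows, so Rosa's payoff equals the payoff from Down: (10/27)·9 + (17/27)·(-6) = -4/9.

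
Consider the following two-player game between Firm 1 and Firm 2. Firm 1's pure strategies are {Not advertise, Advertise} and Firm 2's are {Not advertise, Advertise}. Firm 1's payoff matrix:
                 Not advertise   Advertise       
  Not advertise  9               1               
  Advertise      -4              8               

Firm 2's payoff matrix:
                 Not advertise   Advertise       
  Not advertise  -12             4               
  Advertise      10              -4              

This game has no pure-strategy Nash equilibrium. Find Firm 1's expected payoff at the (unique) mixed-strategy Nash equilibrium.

For Firm 1 to be willing to mix, Firm 1 must be indifferent between Not advertise and Advertise, which pins down Firm 2's mix.
  Firm 1's expected payoff from Not advertise: q·9 + (1−q)·1 = 8q + 1
  Firm 1's expected payoff from Advertise: q·(-4) + (1−q)·8 = -12q + 8
  8q + 1 = -12q + 8  ⇒  20q = 7  ⇒  q = 7/20.
At equilibrium Firm 1 is indifferent across rows, so Firm 1's payoff equals the payoff from Not advertise: (7/20)·9 + (13/20)·1 = 19/5.

19/5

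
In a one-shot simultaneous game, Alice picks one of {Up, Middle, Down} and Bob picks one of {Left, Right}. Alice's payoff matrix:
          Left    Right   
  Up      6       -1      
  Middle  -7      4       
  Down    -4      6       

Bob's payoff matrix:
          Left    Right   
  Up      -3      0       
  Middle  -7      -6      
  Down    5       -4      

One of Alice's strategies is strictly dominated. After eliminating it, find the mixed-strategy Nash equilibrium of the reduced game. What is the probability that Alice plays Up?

Alice's strategy Middle is strictly dominated by Down: -4 > -7 and 6 > 4. Eliminate Middle.
Bob's indifference between Left and Right determines Alice's mixing probability p:
  Bob's payoff from Left: p·(-3) + (1−p)·5 = -8p + 5
  Bob's payoff from Right: p·0 + (1−p)·(-4) = 4p - 4
  -8p + 5 = 4p - 4  ⇒  -12p = -9  ⇒  p = 3/4.

p = 3/4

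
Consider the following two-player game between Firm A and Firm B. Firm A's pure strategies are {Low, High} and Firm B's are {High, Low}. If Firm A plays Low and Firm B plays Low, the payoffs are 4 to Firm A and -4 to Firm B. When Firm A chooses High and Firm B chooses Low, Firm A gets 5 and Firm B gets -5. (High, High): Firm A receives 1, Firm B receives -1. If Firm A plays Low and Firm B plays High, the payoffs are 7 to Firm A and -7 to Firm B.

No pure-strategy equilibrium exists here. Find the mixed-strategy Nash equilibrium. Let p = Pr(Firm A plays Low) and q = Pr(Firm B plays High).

Firm A's mix must leave Firm B indifferent between High and Low.
  Firm B's payoff to High: p·(-7) + (1−p)·(-1) = -6p - 1
  Firm B's payoff to Low: p·(-4) + (1−p)·(-5) = p - 5
  -6p - 1 = p - 5  ⇒  -7p = -4  ⇒  p = 4/7.
Firm A's indifference between Low and High determines Firm B's mixing probability q:
  Firm A's payoff from Low: q·7 + (1−q)·4 = 3q + 4
  Firm A's payoff from High: q·1 + (1−q)·5 = -4q + 5
  3q + 4 = -4q + 5  ⇒  7q = 1  ⇒  q = 1/7.

p = 4/7, q = 1/7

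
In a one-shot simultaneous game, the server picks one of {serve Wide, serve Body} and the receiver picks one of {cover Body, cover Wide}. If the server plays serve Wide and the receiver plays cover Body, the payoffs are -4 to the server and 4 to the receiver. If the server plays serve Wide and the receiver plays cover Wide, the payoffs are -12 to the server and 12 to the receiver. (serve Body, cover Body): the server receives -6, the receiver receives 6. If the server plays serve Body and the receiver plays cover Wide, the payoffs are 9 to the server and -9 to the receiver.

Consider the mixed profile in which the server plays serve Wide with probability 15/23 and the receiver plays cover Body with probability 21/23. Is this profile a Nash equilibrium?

Yes

Check the receiver's indifference given the server's mix p = 15/23:
  payoff from cover Body = 108/23; payoff from cover Wide = 108/23 — equal.
Check the server's indifference given the receiver's mix q = 21/23:
  payoff from serve Wide = -108/23; payoff from serve Body = -108/23 — equal.
Both players are indifferent, so neither can profitably deviate.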